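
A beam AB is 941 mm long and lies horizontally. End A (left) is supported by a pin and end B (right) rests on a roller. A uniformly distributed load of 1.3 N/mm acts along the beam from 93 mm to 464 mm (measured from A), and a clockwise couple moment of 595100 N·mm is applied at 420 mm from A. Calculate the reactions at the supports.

Resultant of the distributed load: 1.3 × 371 = 482.3 N at 278.5 mm from A.
ΣM about A: B_y·941 − (1.3·371)·278.5 − 595100 = 0 → B_y = 729420.55/941 = 775.155 ≈ 775.2 N.
ΣF_y = 0: A_y + 775.155 − 1.3·371 = 0 → A_y = -292.9 N.
ΣF_x = 0: no horizontal applied forces, so A_x = 0.

A_x = 0, A_y = -292.9 N, B_y = 775.2 N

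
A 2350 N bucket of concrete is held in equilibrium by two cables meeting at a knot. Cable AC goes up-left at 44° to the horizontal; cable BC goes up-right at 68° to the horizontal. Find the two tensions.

T_AC = 949.5 N, T_BC = 1823 N

ΣF_x = 0: −T_AC·cos44° + T_BC·cos68° = 0 → T_BC = 1.92025·T_AC.
ΣF_y = 0: T_AC·sin44° + T_BC·sin68° = 2350.
Substitute: T_AC·(0.694658 + 1.92025·0.927184) = 2350 → T_AC = 949.463 ≈ 949.5 N.
Then T_BC = 1.92025 × 949.463 = 1823 N.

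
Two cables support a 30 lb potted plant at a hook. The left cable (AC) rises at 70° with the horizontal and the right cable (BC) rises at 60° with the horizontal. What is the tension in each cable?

ΣF_x = 0: −T_AC·cos70° + T_BC·cos60° = 0 → T_BC = 0.68404·T_AC.
ΣF_y = 0: T_AC·sin70° + T_BC·sin60° = 30.
Substitute: T_AC·(0.939693 + 0.68404·0.866025) = 30 → T_AC = 19.5811 ≈ 19.58 lb.
Then T_BC = 0.68404 × 19.5811 = 13.39 lb.

T_AC = 19.58 lb, T_BC = 13.39 lb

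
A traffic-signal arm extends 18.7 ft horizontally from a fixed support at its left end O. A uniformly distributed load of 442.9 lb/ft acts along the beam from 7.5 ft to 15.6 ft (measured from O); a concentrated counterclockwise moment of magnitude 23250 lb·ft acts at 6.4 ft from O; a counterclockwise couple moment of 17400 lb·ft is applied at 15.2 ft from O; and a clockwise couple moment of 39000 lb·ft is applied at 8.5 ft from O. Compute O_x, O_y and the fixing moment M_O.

Resultant of the distributed load: 442.9 × 8.1 = 3587.49 lb at 11.55 ft from O.
ΣF_x = 0: O_x = 0.
ΣF_y = 0: O_y − 442.9·8.1 = 0 → O_y = 3587 lb.
ΣM about O: M_O − (442.9·8.1)·11.55 + 23250 + 17400 − 39000 = 0 → M_O = 39790 lb·ft.

O_x = 0, O_y = 3587 lb, M_O = 39790 lb·ft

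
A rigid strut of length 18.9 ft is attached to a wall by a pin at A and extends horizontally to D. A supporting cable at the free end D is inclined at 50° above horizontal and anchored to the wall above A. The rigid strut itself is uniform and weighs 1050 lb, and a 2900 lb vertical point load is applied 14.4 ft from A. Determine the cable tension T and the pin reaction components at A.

ΣM about A: T·sin50°·18.9 − 1050·9.45 − 2900·14.4 = 0 → T = 51682.5/(18.9·0.766044) = 3569.67 ≈ 3570 lb.
ΣF_x = 0: A_x − T·cos50° = 0 → A_x = 3569.67 × 0.642788 = 2295 lb.
ΣF_y = 0: A_y + T·sin50° − 1050 − 2900 = 0 → A_y = 3950 − 3569.67 × 0.766044 = 1215 lb.

T = 3570 lb, A_x = 2295 lb, A_y = 1215 lb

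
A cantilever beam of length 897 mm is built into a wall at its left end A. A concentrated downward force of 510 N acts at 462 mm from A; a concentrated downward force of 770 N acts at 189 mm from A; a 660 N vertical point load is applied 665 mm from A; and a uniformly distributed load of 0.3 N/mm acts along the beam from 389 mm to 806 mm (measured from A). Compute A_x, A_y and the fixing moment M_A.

A_x = 0, A_y = 2065 N, M_A = 894800 N·mm

Resultant of the distributed load: 0.3 × 417 = 125.1 N at 597.5 mm from A.
ΣF_x = 0: A_x = 0.
ΣF_y = 0: A_y − 510 − 770 − 660 − 0.3·417 = 0 → A_y = 2065 N.
ΣM about A: M_A − 510·462 − 770·189 − 660·665 − (0.3·417)·597.5 = 0 → M_A = 894800 N·mm.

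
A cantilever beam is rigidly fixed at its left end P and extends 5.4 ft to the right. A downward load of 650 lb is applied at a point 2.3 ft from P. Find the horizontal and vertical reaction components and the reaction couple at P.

ΣF_x = 0: P_x = 0.
ΣF_y = 0: P_y − 650 = 0 → P_y = 650.0 lb.
ΣM about P: M_P − 650·2.3 = 0 → M_P = 1495 lb·ft.

P_x = 0, P_y = 650.0 lb, M_P = 1495 lb·ft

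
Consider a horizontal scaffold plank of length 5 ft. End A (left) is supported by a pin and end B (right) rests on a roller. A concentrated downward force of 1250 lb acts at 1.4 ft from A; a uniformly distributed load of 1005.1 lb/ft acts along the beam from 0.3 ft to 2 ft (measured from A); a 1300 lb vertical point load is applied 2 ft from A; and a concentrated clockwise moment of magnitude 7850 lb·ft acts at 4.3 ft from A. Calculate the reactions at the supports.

Resultant of the distributed load: 1005.1 × 1.7 = 1708.67 lb at 1.15 ft from A.
Moments about A: B_y·5 − 1250·1.4 − (1005.1·1.7)·1.15 − 1300·2 − 7850 = 0 → B_y = 14164.9705/5 = 2832.99 ≈ 2833 lb.
ΣF_y = 0: A_y + 2832.99 − 1250 − 1005.1·1.7 − 1300 = 0 → A_y = 1426 lb.
ΣF_x = 0: no horizontal applied forces, so A_x = 0.

A_x = 0, A_y = 1426 lb, B_y = 2833 lb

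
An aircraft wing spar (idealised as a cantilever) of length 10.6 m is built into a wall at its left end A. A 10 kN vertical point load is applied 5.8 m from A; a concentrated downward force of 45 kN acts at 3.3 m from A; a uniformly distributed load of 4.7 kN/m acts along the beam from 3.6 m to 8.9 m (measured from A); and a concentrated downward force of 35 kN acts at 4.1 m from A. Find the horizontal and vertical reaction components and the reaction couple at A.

A_x = 0, A_y = 114.9 kN, M_A = 505.7 kN·m

Resultant of the distributed load: 4.7 × 5.3 = 24.91 kN at 6.25 m from A.
ΣF_x = 0: A_x = 0.
ΣF_y = 0: A_y − 10 − 45 − 4.7·5.3 − 35 = 0 → A_y = 114.9 kN.
ΣM about A: M_A − 10·5.8 − 45·3.3 − (4.7·5.3)·6.25 − 35·4.1 = 0 → M_A = 505.7 kN·m.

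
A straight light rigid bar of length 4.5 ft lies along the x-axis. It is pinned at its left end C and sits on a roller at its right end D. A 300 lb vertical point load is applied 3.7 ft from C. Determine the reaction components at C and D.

ΣM about C: D_y·4.5 − 300·3.7 = 0 → D_y = 1110/4.5 = 246.667 ≈ 246.7 lb.
ΣF_y = 0: C_y + 246.667 − 300 = 0 → C_y = 53.33 lb.
ΣF_x = 0: no horizontal applied forces, so C_x = 0.

C_x = 0, C_y = 53.33 lb, D_y = 246.7 lb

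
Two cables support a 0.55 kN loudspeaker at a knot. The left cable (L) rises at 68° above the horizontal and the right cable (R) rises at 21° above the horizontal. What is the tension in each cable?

T_L = 0.5135 kN, T_R = 0.2061 kN

ΣF_x = 0: −T_L·cos68° + T_R·cos21° = 0 → T_R = 0.401258·T_L.
ΣF_y = 0: T_L·sin68° + T_R·sin21° = 0.55.
Substitute: T_L·(0.927184 + 0.401258·0.358368) = 0.55 → T_L = 0.513547 ≈ 0.5135 kN.
Then T_R = 0.401258 × 0.513547 = 0.2061 kN.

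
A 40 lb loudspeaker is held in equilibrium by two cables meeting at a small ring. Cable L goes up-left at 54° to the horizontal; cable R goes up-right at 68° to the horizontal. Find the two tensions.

T_L = 17.67 lb, T_R = 27.72 lb

ΣF_x = 0: −T_L·cos54° + T_R·cos68° = 0 → T_R = 1.56907·T_L.
ΣF_y = 0: T_L·sin54° + T_R·sin68° = 40.
Substitute: T_L·(0.809017 + 1.56907·0.927184) = 40 → T_L = 17.6691 ≈ 17.67 lb.
Then T_R = 1.56907 × 17.6691 = 27.72 lb.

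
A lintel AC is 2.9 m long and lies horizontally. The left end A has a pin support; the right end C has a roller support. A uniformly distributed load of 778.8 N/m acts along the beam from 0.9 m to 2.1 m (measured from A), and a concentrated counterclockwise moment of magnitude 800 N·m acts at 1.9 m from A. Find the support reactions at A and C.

A_x = 0, A_y = 727.0 N, C_y = 207.5 N

Resultant of the distributed load: 778.8 × 1.2 = 934.56 N at 1.5 m from A.
Moments about A: C_y·2.9 − (778.8·1.2)·1.5 + 800 = 0 → C_y = 601.84/2.9 = 207.531 ≈ 207.5 N.
ΣF_y = 0: A_y + 207.531 − 778.8·1.2 = 0 → A_y = 727.0 N.
ΣF_x = 0: no horizontal applied forces, so A_x = 0.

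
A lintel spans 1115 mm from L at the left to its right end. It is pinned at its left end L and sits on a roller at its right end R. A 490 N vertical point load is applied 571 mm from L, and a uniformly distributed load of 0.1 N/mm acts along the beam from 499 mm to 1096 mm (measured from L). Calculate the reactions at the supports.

L_x = 0, L_y = 256.1 N, R_y = 293.6 N

Resultant of the distributed load: 0.1 × 597 = 59.7 N at 797.5 mm from L.
Moments about L: R_y·1115 − 490·571 − (0.1·597)·797.5 = 0 → R_y = 327400.75/1115 = 293.633 ≈ 293.6 N.
ΣF_y = 0: L_y + 293.633 − 490 − 0.1·597 = 0 → L_y = 256.1 N.
ΣF_x = 0: no horizontal applied forces, so L_x = 0.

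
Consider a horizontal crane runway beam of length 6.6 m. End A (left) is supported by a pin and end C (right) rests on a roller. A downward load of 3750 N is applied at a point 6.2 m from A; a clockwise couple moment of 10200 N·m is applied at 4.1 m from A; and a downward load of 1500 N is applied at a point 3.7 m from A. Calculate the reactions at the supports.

Moments about A: C_y·6.6 − 3750·6.2 − 10200 − 1500·3.7 = 0 → C_y = 39000/6.6 = 5909.09 ≈ 5909 N.
ΣF_y = 0: A_y + 5909.09 − 3750 − 1500 = 0 → A_y = -659.1 N.
ΣF_x = 0: no horizontal applied forces, so A_x = 0.

A_x = 0, A_y = -659.1 N, C_y = 5909 N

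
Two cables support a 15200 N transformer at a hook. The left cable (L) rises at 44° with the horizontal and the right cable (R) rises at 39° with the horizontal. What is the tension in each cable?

T_L = 11900 N, T_R = 11020 N

ΣF_x = 0: −T_L·cos44° + T_R·cos39° = 0 → T_R = 0.925617·T_L.
ΣF_y = 0: T_L·sin44° + T_R·sin39° = 15200.
Substitute: T_L·(0.694658 + 0.925617·0.62932) = 15200 → T_L = 11901.3 ≈ 11900 N.
Then T_R = 0.925617 × 11901.3 = 11020 N.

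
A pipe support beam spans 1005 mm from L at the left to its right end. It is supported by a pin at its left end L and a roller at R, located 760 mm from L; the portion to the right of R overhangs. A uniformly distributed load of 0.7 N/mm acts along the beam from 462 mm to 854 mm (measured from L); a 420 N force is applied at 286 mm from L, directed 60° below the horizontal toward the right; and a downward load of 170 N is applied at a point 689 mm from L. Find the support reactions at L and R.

Resultant of the distributed load: 0.7 × 392 = 274.4 N at 658 mm from L.
ΣM about L: R_y·760 − (0.7·392)·658 − 420·sin60°·286 − 170·689 = 0 → R_y = 401712/760 = 528.568 ≈ 528.6 N.
ΣF_y = 0: L_y + 528.568 − 0.7·392 − 420·sin60° − 170 = 0 → L_y = 279.6 N.
ΣF_x = 0: L_x + 420·cos60° = 0 → L_x = -210.0 N.

L_x = -210.0 N, L_y = 279.6 N, R_y = 528.6 N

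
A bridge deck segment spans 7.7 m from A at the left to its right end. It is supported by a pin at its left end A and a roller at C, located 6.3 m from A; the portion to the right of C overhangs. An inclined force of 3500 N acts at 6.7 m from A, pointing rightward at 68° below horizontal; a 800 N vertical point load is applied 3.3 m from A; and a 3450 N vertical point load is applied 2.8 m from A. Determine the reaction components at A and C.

ΣM about A: C_y·6.3 − 3500·sin68°·6.7 − 800·3.3 − 3450·2.8 = 0 → C_y = 34042.5/6.3 = 5403.57 ≈ 5404 N.
ΣF_y = 0: A_y + 5403.57 − 3500·sin68° − 800 − 3450 = 0 → A_y = 2092 N.
ΣF_x = 0: A_x + 3500·cos68° = 0 → A_x = -1311 N.

A_x = -1311 N, A_y = 2092 N, C_y = 5404 N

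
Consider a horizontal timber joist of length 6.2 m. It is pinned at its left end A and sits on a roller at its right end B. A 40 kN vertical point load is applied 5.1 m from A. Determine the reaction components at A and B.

ΣM about A: B_y·6.2 − 40·5.1 = 0 → B_y = 204/6.2 = 32.9032 ≈ 32.90 kN.
ΣF_y = 0: A_y + 32.9032 − 40 = 0 → A_y = 7.097 kN.
ΣF_x = 0: no horizontal applied forces, so A_x = 0.

A_x = 0, A_y = 7.097 kN, B_y = 32.90 kN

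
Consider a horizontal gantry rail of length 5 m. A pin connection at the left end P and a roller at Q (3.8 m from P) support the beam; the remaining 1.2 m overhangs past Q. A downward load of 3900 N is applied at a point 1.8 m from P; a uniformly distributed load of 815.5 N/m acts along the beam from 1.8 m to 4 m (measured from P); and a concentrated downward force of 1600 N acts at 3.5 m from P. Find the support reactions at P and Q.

Resultant of the distributed load: 815.5 × 2.2 = 1794.1 N at 2.9 m from P.
Taking moments about P: Q_y·3.8 − 3900·1.8 − (815.5·2.2)·2.9 − 1600·3.5 = 0 → Q_y = 17822.89/3.8 = 4690.23 ≈ 4690 N.
ΣF_y = 0: P_y + 4690.23 − 3900 − 815.5·2.2 − 1600 = 0 → P_y = 2604 N.
ΣF_x = 0: no horizontal applied forces, so P_x = 0.

P_x = 0, P_y = 2604 N, Q_y = 4690 N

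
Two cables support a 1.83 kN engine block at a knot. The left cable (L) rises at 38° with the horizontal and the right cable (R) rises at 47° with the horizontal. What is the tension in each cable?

ΣF_x = 0: −T_L·cos38° + T_R·cos47° = 0 → T_R = 1.15544·T_L.
ΣF_y = 0: T_L·sin38° + T_R·sin47° = 1.83.
Substitute: T_L·(0.615661 + 1.15544·0.731354) = 1.83 → T_L = 1.25283 ≈ 1.253 kN.
Then T_R = 1.15544 × 1.25283 = 1.448 kN.

T_L = 1.253 kN, T_R = 1.448 kN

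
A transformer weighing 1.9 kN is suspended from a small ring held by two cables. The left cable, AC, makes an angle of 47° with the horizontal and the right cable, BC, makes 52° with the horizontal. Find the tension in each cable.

T_AC = 1.184 kN, T_BC = 1.312 kN

ΣF_x = 0: −T_AC·cos47° + T_BC·cos52° = 0 → T_BC = 1.10775·T_AC.
ΣF_y = 0: T_AC·sin47° + T_BC·sin52° = 1.9.
Substitute: T_AC·(0.731354 + 1.10775·0.788011) = 1.9 → T_AC = 1.18434 ≈ 1.184 kN.
Then T_BC = 1.10775 × 1.18434 = 1.312 kN.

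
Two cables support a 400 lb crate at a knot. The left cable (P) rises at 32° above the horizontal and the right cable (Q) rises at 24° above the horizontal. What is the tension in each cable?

T_P = 440.8 lb, T_Q = 409.2 lb

ΣF_x = 0: −T_P·cos32° + T_Q·cos24° = 0 → T_Q = 0.928304·T_P.
ΣF_y = 0: T_P·sin32° + T_Q·sin24° = 400.
Substitute: T_P·(0.529919 + 0.928304·0.406737) = 400 → T_P = 440.774 ≈ 440.8 lb.
Then T_Q = 0.928304 × 440.774 = 409.2 lb.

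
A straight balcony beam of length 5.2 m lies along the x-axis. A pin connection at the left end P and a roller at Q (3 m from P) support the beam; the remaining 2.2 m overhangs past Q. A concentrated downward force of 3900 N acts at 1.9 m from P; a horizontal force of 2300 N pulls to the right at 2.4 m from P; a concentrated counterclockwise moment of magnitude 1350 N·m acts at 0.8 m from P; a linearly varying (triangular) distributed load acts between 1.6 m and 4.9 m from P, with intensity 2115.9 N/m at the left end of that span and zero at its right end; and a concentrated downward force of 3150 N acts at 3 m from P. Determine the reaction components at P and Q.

P_x = -2300 N, P_y = 2229 N, Q_y = 8312 N

Resultant of the triangular load: ½ × 2115.9 × 3.3 = 3491.235 N, acting at 2.7 m from P (one-third of the span from the peak).
Moments about P: Q_y·3 − 3900·1.9 + 1350 − (½·2115.9·3.3)·2.7 − 3150·3 = 0 → Q_y = 24936.3345/3 = 8312.11 ≈ 8312 N.
ΣF_y = 0: P_y + 8312.11 − 3900 − ½·2115.9·3.3 − 3150 = 0 → P_y = 2229 N.
ΣF_x = 0: P_x + 2300 = 0 → P_x = -2300 N.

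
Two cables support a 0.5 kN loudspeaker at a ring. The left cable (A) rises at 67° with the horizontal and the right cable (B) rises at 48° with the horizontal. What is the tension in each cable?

T_A = 0.3692 kN, T_B = 0.2156 kN

ΣF_x = 0: −T_A·cos67° + T_B·cos48° = 0 → T_B = 0.583939·T_A.
ΣF_y = 0: T_A·sin67° + T_B·sin48° = 0.5.
Substitute: T_A·(0.920505 + 0.583939·0.743145) = 0.5 → T_A = 0.369152 ≈ 0.3692 kN.
Then T_B = 0.583939 × 0.369152 = 0.2156 kN.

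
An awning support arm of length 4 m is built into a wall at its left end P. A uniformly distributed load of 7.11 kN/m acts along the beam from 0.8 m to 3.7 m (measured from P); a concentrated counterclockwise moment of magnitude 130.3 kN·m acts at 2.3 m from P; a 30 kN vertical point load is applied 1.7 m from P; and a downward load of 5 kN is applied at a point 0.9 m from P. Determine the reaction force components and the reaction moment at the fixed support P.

P_x = 0, P_y = 55.62 kN, M_P = -28.41 kN·m

Resultant of the distributed load: 7.11 × 2.9 = 20.619 kN at 2.25 m from P.
ΣF_x = 0: P_x = 0.
ΣF_y = 0: P_y − 7.11·2.9 − 30 − 5 = 0 → P_y = 55.62 kN.
ΣM about P: M_P − (7.11·2.9)·2.25 + 130.3 − 30·1.7 − 5·0.9 = 0 → M_P = -28.41 kN·m.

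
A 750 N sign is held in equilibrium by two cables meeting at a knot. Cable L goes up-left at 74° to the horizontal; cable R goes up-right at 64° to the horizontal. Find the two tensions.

T_L = 491.4 N, T_R = 309.0 N

ΣF_x = 0: −T_L·cos74° + T_R·cos64° = 0 → T_R = 0.628776·T_L.
ΣF_y = 0: T_L·sin74° + T_R·sin64° = 750.
Substitute: T_L·(0.961262 + 0.628776·0.898794) = 750 → T_L = 491.352 ≈ 491.4 N.
Then T_R = 0.628776 × 491.352 = 309.0 N.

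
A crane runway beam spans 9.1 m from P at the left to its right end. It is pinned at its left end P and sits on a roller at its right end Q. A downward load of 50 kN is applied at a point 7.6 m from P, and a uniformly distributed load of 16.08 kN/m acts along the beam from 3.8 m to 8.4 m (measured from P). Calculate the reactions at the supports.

Resultant of the distributed load: 16.08 × 4.6 = 73.968 kN at 6.1 m from P.
ΣM about P: Q_y·9.1 − 50·7.6 − (16.08·4.6)·6.1 = 0 → Q_y = 831.2048/9.1 = 91.3412 ≈ 91.34 kN.
ΣF_y = 0: P_y + 91.3412 − 50 − 16.08·4.6 = 0 → P_y = 32.63 kN.
ΣF_x = 0: no horizontal applied forces, so P_x = 0.

P_x = 0, P_y = 32.63 kN, Q_y = 91.34 kN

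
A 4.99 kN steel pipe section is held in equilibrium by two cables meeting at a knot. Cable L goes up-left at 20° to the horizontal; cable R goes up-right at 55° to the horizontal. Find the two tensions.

ΣF_x = 0: −T_L·cos20° + T_R·cos55° = 0 → T_R = 1.6383·T_L.
ΣF_y = 0: T_L·sin20° + T_R·sin55° = 4.99.
Substitute: T_L·(0.34202 + 1.6383·0.819152) = 4.99 → T_L = 2.96312 ≈ 2.963 kN.
Then T_R = 1.6383 × 2.96312 = 4.854 kN.

T_L = 2.963 kN, T_R = 4.854 kN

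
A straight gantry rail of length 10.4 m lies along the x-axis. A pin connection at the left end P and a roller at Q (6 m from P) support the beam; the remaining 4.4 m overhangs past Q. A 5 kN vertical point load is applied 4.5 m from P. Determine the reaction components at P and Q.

ΣM about P: Q_y·6 − 5·4.5 = 0 → Q_y = 22.5/6 = 3.750 kN.
ΣF_y = 0: P_y + 3.75 − 5 = 0 → P_y = 1.250 kN.
ΣF_x = 0: no horizontal applied forces, so P_x = 0.

P_x = 0, P_y = 1.250 kN, Q_y = 3.750 kN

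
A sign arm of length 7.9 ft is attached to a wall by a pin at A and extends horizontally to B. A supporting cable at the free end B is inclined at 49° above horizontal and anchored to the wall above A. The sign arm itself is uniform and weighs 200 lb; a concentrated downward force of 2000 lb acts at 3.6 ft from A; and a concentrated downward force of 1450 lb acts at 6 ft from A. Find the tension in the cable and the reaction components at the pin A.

ΣM about A: T·sin49°·7.9 − 200·3.95 − 2000·3.6 − 1450·6 = 0 → T = 16690/(7.9·0.75471) = 2799.3 ≈ 2799 lb.
ΣF_x = 0: A_x − T·cos49° = 0 → A_x = 2799.3 × 0.656059 = 1837 lb.
ΣF_y = 0: A_y + T·sin49° − 200 − 2000 − 1450 = 0 → A_y = 3650 − 2799.3 × 0.75471 = 1537 lb.

T = 2799 lb, A_x = 1837 lb, A_y = 1537 lb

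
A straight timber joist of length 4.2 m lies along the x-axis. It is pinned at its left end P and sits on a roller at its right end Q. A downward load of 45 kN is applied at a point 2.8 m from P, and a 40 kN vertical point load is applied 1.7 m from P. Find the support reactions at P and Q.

Taking moments about P: Q_y·4.2 − 45·2.8 − 40·1.7 = 0 → Q_y = 194/4.2 = 46.1905 ≈ 46.19 kN.
ΣF_y = 0: P_y + 46.1905 − 45 − 40 = 0 → P_y = 38.81 kN.
ΣF_x = 0: no horizontal applied forces, so P_x = 0.

P_x = 0, P_y = 38.81 kN, Q_y = 46.19 kN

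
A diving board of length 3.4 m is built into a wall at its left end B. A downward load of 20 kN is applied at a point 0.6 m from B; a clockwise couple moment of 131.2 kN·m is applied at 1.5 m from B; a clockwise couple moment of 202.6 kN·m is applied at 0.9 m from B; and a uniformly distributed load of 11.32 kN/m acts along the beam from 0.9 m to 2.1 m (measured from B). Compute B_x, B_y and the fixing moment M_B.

B_x = 0, B_y = 33.58 kN, M_B = 366.2 kN·m

Resultant of the distributed load: 11.32 × 1.2 = 13.584 kN at 1.5 m from B.
ΣF_x = 0: B_x = 0.
ΣF_y = 0: B_y − 20 − 11.32·1.2 = 0 → B_y = 33.58 kN.
ΣM about B: M_B − 20·0.6 − 131.2 − 202.6 − (11.32·1.2)·1.5 = 0 → M_B = 366.2 kN·m.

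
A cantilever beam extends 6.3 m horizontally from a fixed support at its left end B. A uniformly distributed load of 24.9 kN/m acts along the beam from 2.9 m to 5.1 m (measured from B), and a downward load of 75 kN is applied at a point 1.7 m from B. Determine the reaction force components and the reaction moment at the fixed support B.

Resultant of the distributed load: 24.9 × 2.2 = 54.78 kN at 4 m from B.
ΣF_x = 0: B_x = 0.
ΣF_y = 0: B_y − 24.9·2.2 − 75 = 0 → B_y = 129.8 kN.
ΣM about B: M_B − (24.9·2.2)·4 − 75·1.7 = 0 → M_B = 346.6 kN·m.

B_x = 0, B_y = 129.8 kN, M_B = 346.6 kN·m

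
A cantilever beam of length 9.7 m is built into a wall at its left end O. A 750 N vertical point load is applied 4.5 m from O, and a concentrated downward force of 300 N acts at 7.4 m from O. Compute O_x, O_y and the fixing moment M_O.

O_x = 0, O_y = 1050 N, M_O = 5595 N·m

ΣF_x = 0: O_x = 0.
ΣF_y = 0: O_y − 750 − 300 = 0 → O_y = 1050 N.
ΣM about O: M_O − 750·4.5 − 300·7.4 = 0 → M_O = 5595 N·m.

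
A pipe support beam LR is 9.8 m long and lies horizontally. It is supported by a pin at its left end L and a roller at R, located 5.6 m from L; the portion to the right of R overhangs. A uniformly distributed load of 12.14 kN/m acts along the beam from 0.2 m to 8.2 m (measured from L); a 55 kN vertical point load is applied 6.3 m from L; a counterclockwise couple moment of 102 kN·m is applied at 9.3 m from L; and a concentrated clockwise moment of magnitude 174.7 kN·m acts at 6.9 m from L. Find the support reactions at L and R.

L_x = 0, L_y = 4.423 kN, R_y = 147.7 kN

Resultant of the distributed load: 12.14 × 8 = 97.12 kN at 4.2 m from L.
Taking moments about L: R_y·5.6 − (12.14·8)·4.2 − 55·6.3 + 102 − 174.7 = 0 → R_y = 827.104/5.6 = 147.697 ≈ 147.7 kN.
ΣF_y = 0: L_y + 147.697 − 12.14·8 − 55 = 0 → L_y = 4.423 kN.
ΣF_x = 0: no horizontal applied forces, so L_x = 0.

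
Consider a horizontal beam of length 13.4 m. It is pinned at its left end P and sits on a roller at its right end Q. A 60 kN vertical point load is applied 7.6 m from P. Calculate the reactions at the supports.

Taking moments about P: Q_y·13.4 − 60·7.6 = 0 → Q_y = 456/13.4 = 34.0299 ≈ 34.03 kN.
ΣF_y = 0: P_y + 34.0299 − 60 = 0 → P_y = 25.97 kN.
ΣF_x = 0: no horizontal applied forces, so P_x = 0.

P_x = 0, P_y = 25.97 kN, Q_y = 34.03 kN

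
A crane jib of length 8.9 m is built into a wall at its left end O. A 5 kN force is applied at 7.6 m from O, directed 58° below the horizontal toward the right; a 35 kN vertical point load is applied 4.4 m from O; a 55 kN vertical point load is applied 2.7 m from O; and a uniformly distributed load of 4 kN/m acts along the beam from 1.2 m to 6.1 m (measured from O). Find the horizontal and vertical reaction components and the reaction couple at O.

O_x = -2.650 kN, O_y = 113.8 kN, M_O = 406.3 kN·m

Resultant of the distributed load: 4 × 4.9 = 19.6 kN at 3.65 m from O.
ΣF_x = 0: O_x + 5·cos58° = 0 → O_x = -2.650 kN.
ΣF_y = 0: O_y − 5·sin58° − 35 − 55 − 4·4.9 = 0 → O_y = 113.8 kN.
ΣM about O: M_O − 5·sin58°·7.6 − 35·4.4 − 55·2.7 − (4·4.9)·3.65 = 0 → M_O = 406.3 kN·m.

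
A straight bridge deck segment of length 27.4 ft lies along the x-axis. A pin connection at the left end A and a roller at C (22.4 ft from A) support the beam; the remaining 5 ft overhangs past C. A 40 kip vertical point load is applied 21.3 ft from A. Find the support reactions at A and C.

A_x = 0, A_y = 1.964 kip, C_y = 38.04 kip

ΣM about A: C_y·22.4 − 40·21.3 = 0 → C_y = 852/22.4 = 38.0357 ≈ 38.04 kip.
ΣF_y = 0: A_y + 38.0357 − 40 = 0 → A_y = 1.964 kip.
ΣF_x = 0: no horizontal applied forces, so A_x = 0.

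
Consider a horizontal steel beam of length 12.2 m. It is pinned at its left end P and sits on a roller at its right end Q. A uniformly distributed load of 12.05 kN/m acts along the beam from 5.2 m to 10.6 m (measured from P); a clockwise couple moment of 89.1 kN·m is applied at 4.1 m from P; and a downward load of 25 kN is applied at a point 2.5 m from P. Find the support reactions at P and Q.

P_x = 0, P_y = 35.51 kN, Q_y = 54.56 kN

Resultant of the distributed load: 12.05 × 5.4 = 65.07 kN at 7.9 m from P.
ΣM about P: Q_y·12.2 − (12.05·5.4)·7.9 − 89.1 − 25·2.5 = 0 → Q_y = 665.653/12.2 = 54.5617 ≈ 54.56 kN.
ΣF_y = 0: P_y + 54.5617 − 12.05·5.4 − 25 = 0 → P_y = 35.51 kN.
ΣF_x = 0: no horizontal applied forces, so P_x = 0.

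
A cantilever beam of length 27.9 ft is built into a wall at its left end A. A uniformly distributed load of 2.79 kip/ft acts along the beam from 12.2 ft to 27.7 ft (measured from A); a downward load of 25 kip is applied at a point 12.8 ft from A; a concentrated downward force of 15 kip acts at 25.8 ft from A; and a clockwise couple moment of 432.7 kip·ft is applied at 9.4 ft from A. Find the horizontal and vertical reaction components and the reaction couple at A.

A_x = 0, A_y = 83.25 kip, M_A = 2002 kip·ft

Resultant of the distributed load: 2.79 × 15.5 = 43.245 kip at 19.95 ft from A.
ΣF_x = 0: A_x = 0.
ΣF_y = 0: A_y − 2.79·15.5 − 25 − 15 = 0 → A_y = 83.25 kip.
ΣM about A: M_A − (2.79·15.5)·19.95 − 25·12.8 − 15·25.8 − 432.7 = 0 → M_A = 2002 kip·ft.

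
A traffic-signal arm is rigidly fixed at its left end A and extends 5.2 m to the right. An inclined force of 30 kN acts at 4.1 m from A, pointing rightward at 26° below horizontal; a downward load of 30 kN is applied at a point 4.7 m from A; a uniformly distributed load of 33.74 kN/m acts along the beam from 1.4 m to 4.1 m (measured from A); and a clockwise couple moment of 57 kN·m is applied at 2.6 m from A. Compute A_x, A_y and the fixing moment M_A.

A_x = -26.96 kN, A_y = 134.2 kN, M_A = 502.4 kN·m

Resultant of the distributed load: 33.74 × 2.7 = 91.098 kN at 2.75 m from A.
ΣF_x = 0: A_x + 30·cos26° = 0 → A_x = -26.96 kN.
ΣF_y = 0: A_y − 30·sin26° − 30 − 33.74·2.7 = 0 → A_y = 134.2 kN.
ΣM about A: M_A − 30·sin26°·4.1 − 30·4.7 − (33.74·2.7)·2.75 − 57 = 0 → M_A = 502.4 kN·m.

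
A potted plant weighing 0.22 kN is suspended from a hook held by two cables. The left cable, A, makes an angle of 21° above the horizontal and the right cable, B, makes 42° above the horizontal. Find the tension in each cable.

T_A = 0.1835 kN, T_B = 0.2305 kN

ΣF_x = 0: −T_A·cos21° + T_B·cos42° = 0 → T_B = 1.25626·T_A.
ΣF_y = 0: T_A·sin21° + T_B·sin42° = 0.22.
Substitute: T_A·(0.358368 + 1.25626·0.669131) = 0.22 → T_A = 0.183491 ≈ 0.1835 kN.
Then T_B = 1.25626 × 0.183491 = 0.2305 kN.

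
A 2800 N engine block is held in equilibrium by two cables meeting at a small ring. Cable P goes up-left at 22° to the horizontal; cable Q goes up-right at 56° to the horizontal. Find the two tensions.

T_P = 1601 N, T_Q = 2654 N

ΣF_x = 0: −T_P·cos22° + T_Q·cos56° = 0 → T_Q = 1.65808·T_P.
ΣF_y = 0: T_P·sin22° + T_Q·sin56° = 2800.
Substitute: T_P·(0.374607 + 1.65808·0.829038) = 2800 → T_P = 1600.71 ≈ 1601 N.
Then T_Q = 1.65808 × 1600.71 = 2654 N.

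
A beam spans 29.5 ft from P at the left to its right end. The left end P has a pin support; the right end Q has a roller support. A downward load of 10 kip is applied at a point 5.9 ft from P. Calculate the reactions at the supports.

P_x = 0, P_y = 8.000 kip, Q_y = 2.000 kip

ΣM about P: Q_y·29.5 − 10·5.9 = 0 → Q_y = 59/29.5 = 2.000 kip.
ΣF_y = 0: P_y + 2 − 10 = 0 → P_y = 8.000 kip.
ΣF_x = 0: no horizontal applied forces, so P_x = 0.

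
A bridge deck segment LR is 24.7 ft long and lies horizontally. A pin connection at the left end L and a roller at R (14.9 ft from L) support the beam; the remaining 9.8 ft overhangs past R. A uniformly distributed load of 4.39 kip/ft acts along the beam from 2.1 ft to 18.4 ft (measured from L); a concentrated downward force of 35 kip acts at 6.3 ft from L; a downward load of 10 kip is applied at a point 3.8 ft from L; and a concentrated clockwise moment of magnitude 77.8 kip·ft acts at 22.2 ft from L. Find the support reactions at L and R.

L_x = 0, L_y = 44.76 kip, R_y = 71.80 kip

Resultant of the distributed load: 4.39 × 16.3 = 71.557 kip at 10.25 ft from L.
Moments about L: R_y·14.9 − (4.39·16.3)·10.25 − 35·6.3 − 10·3.8 − 77.8 = 0 → R_y = 1069.75925/14.9 = 71.7959 ≈ 71.80 kip.
ΣF_y = 0: L_y + 71.7959 − 4.39·16.3 − 35 − 10 = 0 → L_y = 44.76 kip.
ΣF_x = 0: no horizontal applied forces, so L_x = 0.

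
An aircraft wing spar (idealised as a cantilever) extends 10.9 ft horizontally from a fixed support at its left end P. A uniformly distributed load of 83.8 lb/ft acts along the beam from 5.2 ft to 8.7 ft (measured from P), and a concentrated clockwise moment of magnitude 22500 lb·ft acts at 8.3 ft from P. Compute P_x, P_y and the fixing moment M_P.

P_x = 0, P_y = 293.3 lb, M_P = 24540 lb·ft

Resultant of the distributed load: 83.8 × 3.5 = 293.3 lb at 6.95 ft from P.
ΣF_x = 0: P_x = 0.
ΣF_y = 0: P_y − 83.8·3.5 = 0 → P_y = 293.3 lb.
ΣM about P: M_P − (83.8·3.5)·6.95 − 22500 = 0 → M_P = 24540 lb·ft.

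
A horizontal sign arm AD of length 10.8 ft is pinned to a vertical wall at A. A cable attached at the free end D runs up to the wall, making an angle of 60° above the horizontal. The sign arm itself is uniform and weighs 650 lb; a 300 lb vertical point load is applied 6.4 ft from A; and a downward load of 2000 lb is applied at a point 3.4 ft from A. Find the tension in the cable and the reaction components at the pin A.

T = 1308 lb, A_x = 653.8 lb, A_y = 1818 lb

ΣM about A: T·sin60°·10.8 − 650·5.4 − 300·6.4 − 2000·3.4 = 0 → T = 12230/(10.8·0.866025) = 1307.59 ≈ 1308 lb.
ΣF_x = 0: A_x − T·cos60° = 0 → A_x = 1307.59 × 0.5 = 653.8 lb.
ΣF_y = 0: A_y + T·sin60° − 650 − 300 − 2000 = 0 → A_y = 2950 − 1307.59 × 0.866025 = 1818 lb.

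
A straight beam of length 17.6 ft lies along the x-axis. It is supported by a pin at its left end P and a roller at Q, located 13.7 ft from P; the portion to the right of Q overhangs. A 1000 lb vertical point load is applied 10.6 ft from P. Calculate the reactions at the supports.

P_x = 0, P_y = 226.3 lb, Q_y = 773.7 lb

Taking moments about P: Q_y·13.7 − 1000·10.6 = 0 → Q_y = 10600/13.7 = 773.723 ≈ 773.7 lb.
ΣF_y = 0: P_y + 773.723 − 1000 = 0 → P_y = 226.3 lb.
ΣF_x = 0: no horizontal applied forces, so P_x = 0.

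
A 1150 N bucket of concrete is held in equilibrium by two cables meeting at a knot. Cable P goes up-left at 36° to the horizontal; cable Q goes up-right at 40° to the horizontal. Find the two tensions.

ΣF_x = 0: −T_P·cos36° + T_Q·cos40° = 0 → T_Q = 1.0561·T_P.
ΣF_y = 0: T_P·sin36° + T_Q·sin40° = 1150.
Substitute: T_P·(0.587785 + 1.0561·0.642788) = 1150 → T_P = 907.919 ≈ 907.9 N.
Then T_Q = 1.0561 × 907.919 = 958.9 N.

T_P = 907.9 N, T_Q = 958.9 N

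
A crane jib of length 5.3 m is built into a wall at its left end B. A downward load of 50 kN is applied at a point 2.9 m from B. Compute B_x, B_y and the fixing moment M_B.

B_x = 0, B_y = 50.00 kN, M_B = 145.0 kN·m

ΣF_x = 0: B_x = 0.
ΣF_y = 0: B_y − 50 = 0 → B_y = 50.00 kN.
ΣM about B: M_B − 50·2.9 = 0 → M_B = 145.0 kN·m.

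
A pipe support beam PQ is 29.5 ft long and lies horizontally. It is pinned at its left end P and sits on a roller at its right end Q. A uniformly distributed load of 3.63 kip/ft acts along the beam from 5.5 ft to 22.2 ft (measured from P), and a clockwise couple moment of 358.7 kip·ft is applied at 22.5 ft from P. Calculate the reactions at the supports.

P_x = 0, P_y = 20.00 kip, Q_y = 40.62 kip

Resultant of the distributed load: 3.63 × 16.7 = 60.621 kip at 13.85 ft from P.
Taking moments about P: Q_y·29.5 − (3.63·16.7)·13.85 − 358.7 = 0 → Q_y = 1198.30085/29.5 = 40.6204 ≈ 40.62 kip.
ΣF_y = 0: P_y + 40.6204 − 3.63·16.7 = 0 → P_y = 20.00 kip.
ΣF_x = 0: no horizontal applied forces, so P_x = 0.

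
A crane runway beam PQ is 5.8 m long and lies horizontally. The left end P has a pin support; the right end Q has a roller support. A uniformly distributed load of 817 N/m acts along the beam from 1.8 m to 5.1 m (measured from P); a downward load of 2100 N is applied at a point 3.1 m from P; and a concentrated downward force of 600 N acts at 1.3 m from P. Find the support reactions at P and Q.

P_x = 0, P_y = 2535 N, Q_y = 2861 N

Resultant of the distributed load: 817 × 3.3 = 2696.1 N at 3.45 m from P.
Moments about P: Q_y·5.8 − (817·3.3)·3.45 − 2100·3.1 − 600·1.3 = 0 → Q_y = 16591.545/5.8 = 2860.61 ≈ 2861 N.
ΣF_y = 0: P_y + 2860.61 − 817·3.3 − 2100 − 600 = 0 → P_y = 2535 N.
ΣF_x = 0: no horizontal applied forces, so P_x = 0.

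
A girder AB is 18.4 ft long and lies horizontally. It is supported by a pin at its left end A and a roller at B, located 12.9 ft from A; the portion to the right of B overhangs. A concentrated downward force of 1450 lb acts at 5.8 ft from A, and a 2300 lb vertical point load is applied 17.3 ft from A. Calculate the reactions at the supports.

A_x = 0, A_y = 13.57 lb, B_y = 3736 lb

Moments about A: B_y·12.9 − 1450·5.8 − 2300·17.3 = 0 → B_y = 48200/12.9 = 3736.43 ≈ 3736 lb.
ΣF_y = 0: A_y + 3736.43 − 1450 − 2300 = 0 → A_y = 13.57 lb.
ΣF_x = 0: no horizontal applied forces, so A_x = 0.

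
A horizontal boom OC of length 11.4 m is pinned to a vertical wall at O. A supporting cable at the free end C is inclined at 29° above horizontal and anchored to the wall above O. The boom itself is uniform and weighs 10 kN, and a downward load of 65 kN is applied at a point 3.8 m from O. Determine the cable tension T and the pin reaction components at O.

ΣM about O: T·sin29°·11.4 − 10·5.7 − 65·3.8 = 0 → T = 304/(11.4·0.48481) = 55.0044 ≈ 55.00 kN.
ΣF_x = 0: O_x − T·cos29° = 0 → O_x = 55.0044 × 0.87462 = 48.11 kN.
ΣF_y = 0: O_y + T·sin29° − 10 − 65 = 0 → O_y = 75 − 55.0044 × 0.48481 = 48.33 kN.

T = 55.00 kN, O_x = 48.11 kN, O_y = 48.33 kN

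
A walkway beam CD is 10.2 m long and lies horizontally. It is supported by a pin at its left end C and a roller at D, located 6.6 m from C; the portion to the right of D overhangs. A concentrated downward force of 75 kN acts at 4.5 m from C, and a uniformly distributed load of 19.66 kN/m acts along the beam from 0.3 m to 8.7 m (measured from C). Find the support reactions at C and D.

Resultant of the distributed load: 19.66 × 8.4 = 165.144 kN at 4.5 m from C.
Moments about C: D_y·6.6 − 75·4.5 − (19.66·8.4)·4.5 = 0 → D_y = 1080.648/6.6 = 163.735 ≈ 163.7 kN.
ΣF_y = 0: C_y + 163.735 − 75 − 19.66·8.4 = 0 → C_y = 76.41 kN.
ΣF_x = 0: no horizontal applied forces, so C_x = 0.

C_x = 0, C_y = 76.41 kN, D_y = 163.7 kN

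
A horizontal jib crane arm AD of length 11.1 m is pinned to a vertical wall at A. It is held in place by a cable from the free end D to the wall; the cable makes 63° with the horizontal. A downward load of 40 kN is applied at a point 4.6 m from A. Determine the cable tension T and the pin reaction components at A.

T = 18.60 kN, A_x = 8.446 kN, A_y = 23.42 kN

ΣM about A: T·sin63°·11.1 − 40·4.6 = 0 → T = 184/(11.1·0.891007) = 18.6043 ≈ 18.60 kN.
ΣF_x = 0: A_x − T·cos63° = 0 → A_x = 18.6043 × 0.45399 = 8.446 kN.
ΣF_y = 0: A_y + T·sin63° − 40 = 0 → A_y = 40 − 18.6043 × 0.891007 = 23.42 kN.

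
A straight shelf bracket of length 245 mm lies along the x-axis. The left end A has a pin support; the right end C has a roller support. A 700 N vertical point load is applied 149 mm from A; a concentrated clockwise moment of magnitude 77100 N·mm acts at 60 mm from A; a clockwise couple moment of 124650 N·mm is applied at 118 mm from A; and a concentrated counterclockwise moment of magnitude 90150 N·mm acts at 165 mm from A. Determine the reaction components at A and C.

A_x = 0, A_y = -181.2 N, C_y = 881.2 N

ΣM about A: C_y·245 − 700·149 − 77100 − 124650 + 90150 = 0 → C_y = 215900/245 = 881.224 ≈ 881.2 N.
ΣF_y = 0: A_y + 881.224 − 700 = 0 → A_y = -181.2 N.
ΣF_x = 0: no horizontal applied forces, so A_x = 0.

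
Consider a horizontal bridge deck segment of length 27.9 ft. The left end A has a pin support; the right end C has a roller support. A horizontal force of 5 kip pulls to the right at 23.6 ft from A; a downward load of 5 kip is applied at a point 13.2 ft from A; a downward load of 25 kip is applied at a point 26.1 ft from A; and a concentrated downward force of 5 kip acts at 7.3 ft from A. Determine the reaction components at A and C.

Taking moments about A: C_y·27.9 − 5·13.2 − 25·26.1 − 5·7.3 = 0 → C_y = 755/27.9 = 27.0609 ≈ 27.06 kip.
ΣF_y = 0: A_y + 27.0609 − 5 − 25 − 5 = 0 → A_y = 7.939 kip.
ΣF_x = 0: A_x + 5 = 0 → A_x = -5.000 kip.

A_x = -5.000 kip, A_y = 7.939 kip, C_y = 27.06 kip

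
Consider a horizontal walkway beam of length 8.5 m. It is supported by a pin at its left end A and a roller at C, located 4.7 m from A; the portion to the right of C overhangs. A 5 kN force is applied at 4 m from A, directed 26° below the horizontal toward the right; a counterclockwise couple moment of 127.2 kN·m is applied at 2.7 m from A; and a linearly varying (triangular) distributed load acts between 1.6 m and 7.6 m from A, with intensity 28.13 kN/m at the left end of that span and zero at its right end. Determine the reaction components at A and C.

Resultant of the triangular load: ½ × 28.13 × 6 = 84.39 kN, acting at 3.6 m from A (one-third of the span from the peak).
Taking moments about A: C_y·4.7 − 5·sin26°·4 + 127.2 − (½·28.13·6)·3.6 = 0 → C_y = 185.371/4.7 = 39.4406 ≈ 39.44 kN.
ΣF_y = 0: A_y + 39.4406 − 5·sin26° − ½·28.13·6 = 0 → A_y = 47.14 kN.
ΣF_x = 0: A_x + 5·cos26° = 0 → A_x = -4.494 kN.

A_x = -4.494 kN, A_y = 47.14 kN, C_y = 39.44 kN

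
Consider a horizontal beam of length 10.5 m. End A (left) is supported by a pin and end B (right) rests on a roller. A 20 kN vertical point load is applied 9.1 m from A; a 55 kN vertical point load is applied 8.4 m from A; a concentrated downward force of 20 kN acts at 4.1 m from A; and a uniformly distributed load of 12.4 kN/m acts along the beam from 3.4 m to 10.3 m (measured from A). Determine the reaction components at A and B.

A_x = 0, A_y = 55.60 kN, B_y = 125.0 kN

Resultant of the distributed load: 12.4 × 6.9 = 85.56 kN at 6.85 m from A.
Taking moments about A: B_y·10.5 − 20·9.1 − 55·8.4 − 20·4.1 − (12.4·6.9)·6.85 = 0 → B_y = 1312.086/10.5 = 124.961 ≈ 125.0 kN.
ΣF_y = 0: A_y + 124.961 − 20 − 55 − 20 − 12.4·6.9 = 0 → A_y = 55.60 kN.
ΣF_x = 0: no horizontal applied forces, so A_x = 0.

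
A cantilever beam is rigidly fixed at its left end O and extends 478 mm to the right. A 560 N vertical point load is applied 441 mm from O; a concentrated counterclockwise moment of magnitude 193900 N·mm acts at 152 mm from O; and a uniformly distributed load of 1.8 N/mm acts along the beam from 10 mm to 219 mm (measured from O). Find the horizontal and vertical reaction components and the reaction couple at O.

Resultant of the distributed load: 1.8 × 209 = 376.2 N at 114.5 mm from O.
ΣF_x = 0: O_x = 0.
ΣF_y = 0: O_y − 560 − 1.8·209 = 0 → O_y = 936.2 N.
ΣM about O: M_O − 560·441 + 193900 − (1.8·209)·114.5 = 0 → M_O = 96130 N·mm.

O_x = 0, O_y = 936.2 N, M_O = 96130 N·mm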